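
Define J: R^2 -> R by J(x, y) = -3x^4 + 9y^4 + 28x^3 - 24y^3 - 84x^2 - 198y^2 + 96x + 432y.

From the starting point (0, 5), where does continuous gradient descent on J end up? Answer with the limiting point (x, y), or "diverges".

diverges

J is separable, so gradient descent decouples: x follows -∂J/∂x, y follows -∂J/∂y.
∂J/∂x = -12(x - 4)(x - 2)(x - 1); at x=0 this is 96, so x decreases.
∂J/∂y = 36(y - 4)(y - 1)(y + 3); at y=5 this is 1152, so y decreases.
The x-coordinate has no critical point in that direction and runs off to infinity.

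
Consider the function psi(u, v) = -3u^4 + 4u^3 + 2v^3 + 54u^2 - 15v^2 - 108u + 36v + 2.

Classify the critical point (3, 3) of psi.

saddle point

The mixed partial ∂²psi/∂u∂v is 0, so the Hessian at any point is diag(psi_uu, psi_vv) = diag(12(-3u^2 + 2u + 9), 6(2v - 5)).
At (3, 3): H = diag(-144, 6).
The eigenvalues have opposite signs, so H is indefinite: a saddle point.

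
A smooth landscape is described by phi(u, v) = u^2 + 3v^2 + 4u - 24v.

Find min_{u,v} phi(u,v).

phi(u,v) separates as P(u) + Q(v), so its minimum is min P + min Q.
P'(u) = 2u + 4 vanishes at u ∈ {-2}; Q'(v) = 6v - 24 vanishes at v ∈ {4}.
Local minima of P (where P''>0): P(-2)=-4. Local minima of Q: Q(4)=-48.
So the global minimum of phi is P(-2) + Q(4) = -4 − 48 = -52, attained at (-2, 4).

-52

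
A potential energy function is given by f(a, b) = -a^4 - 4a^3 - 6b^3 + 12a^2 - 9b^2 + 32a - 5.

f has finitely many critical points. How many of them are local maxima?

2

f separates as a function of a plus a function of b, so ∇f=0 decouples.
∂f/∂a = -4(a - 2)(a + 1)(a + 4) = 0 at a ∈ {-4, -1, 2}; ∂f/∂b = -18b(b + 1) = 0 at b ∈ {-1, 0}.
The Hessian is diagonal: diag(f_aa, f_bb). Second derivatives: f_aa(-4)=-72, f_aa(-1)=36, f_aa(2)=-72; f_bb(-1)=18, f_bb(0)=-18.
Local maxima occur where both diagonal entries negative: (-4, 0), (2, 0). Count: 2.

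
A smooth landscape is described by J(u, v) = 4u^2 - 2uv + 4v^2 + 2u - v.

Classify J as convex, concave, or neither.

convex

J is quadratic, so its Hessian is the constant matrix H = [[8, -2], [-2, 8]].
det(H) = 60, tr(H) = 16.
det(H) > 0 and tr(H) > 0, so H is positive definite everywhere: convex.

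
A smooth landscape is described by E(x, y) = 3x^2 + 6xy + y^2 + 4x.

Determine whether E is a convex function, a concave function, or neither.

E is quadratic, so its Hessian is the constant matrix H = [[6, 6], [6, 2]].
det(H) = -24, tr(H) = 8.
det(H) < 0, so H is indefinite: neither convex nor concave.

neither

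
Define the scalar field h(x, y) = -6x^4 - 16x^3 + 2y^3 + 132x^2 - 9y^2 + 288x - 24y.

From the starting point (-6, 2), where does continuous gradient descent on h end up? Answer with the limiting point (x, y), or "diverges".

diverges

h is separable, so gradient descent decouples: x follows -∂h/∂x, y follows -∂h/∂y.
∂h/∂x = -24(x - 3)(x + 1)(x + 4); at x=-6 this is 2160, so x decreases.
∂h/∂y = 6(y - 4)(y + 1); at y=2 this is -36, so y increases.
The x-coordinate has no critical point in that direction and runs off to infinity.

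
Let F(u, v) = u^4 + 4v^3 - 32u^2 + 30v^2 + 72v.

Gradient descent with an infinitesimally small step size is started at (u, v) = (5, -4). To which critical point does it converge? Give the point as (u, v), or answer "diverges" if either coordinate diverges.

diverges

F is separable, so gradient descent decouples: u follows -∂F/∂u, v follows -∂F/∂v.
∂F/∂u = 4u(u - 4)(u + 4); at u=5 this is 180, so u decreases.
∂F/∂v = 12(v + 2)(v + 3); at v=-4 this is 24, so v decreases.
The v-coordinate has no critical point in that direction and runs off to infinity.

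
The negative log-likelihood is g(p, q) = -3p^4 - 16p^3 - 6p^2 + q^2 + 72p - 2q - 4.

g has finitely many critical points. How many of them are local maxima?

0

g separates as a function of p plus a function of q, so ∇g=0 decouples.
∂g/∂p = -12(p - 1)(p + 2)(p + 3) = 0 at p ∈ {-3, -2, 1}; ∂g/∂q = 2(q - 1) = 0 at q ∈ {1}.
The Hessian is diagonal: diag(g_pp, g_qq). Second derivatives: g_pp(-3)=-48, g_pp(-2)=36, g_pp(1)=-144; g_qq(1)=2.
Local maxima occur where both diagonal entries negative: none. Count: 0.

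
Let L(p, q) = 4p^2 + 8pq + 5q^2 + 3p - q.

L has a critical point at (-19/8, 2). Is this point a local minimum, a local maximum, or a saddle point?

The Hessian of L is constant: H = [[8, 8], [8, 10]].
det(H) = 8·10 − 8² = 16.
det(H) > 0 and tr(H) = 18 > 0, so H is positive definite and the point is a local minimum.

local minimum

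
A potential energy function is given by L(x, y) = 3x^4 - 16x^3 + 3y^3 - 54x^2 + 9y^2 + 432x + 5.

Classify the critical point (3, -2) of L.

local maximum

The mixed partial ∂²L/∂x∂y is 0, so the Hessian at any point is diag(L_xx, L_yy) = diag(12(3x^2 - 8x - 9), 18(y + 1)).
At (3, -2): H = diag(-72, -18).
Both eigenvalues are negative, so H is negative definite: a local maximum.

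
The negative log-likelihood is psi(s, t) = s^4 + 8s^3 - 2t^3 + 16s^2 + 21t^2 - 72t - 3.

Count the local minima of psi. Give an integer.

psi separates as a function of s plus a function of t, so ∇psi=0 decouples.
∂psi/∂s = 4s(s + 2)(s + 4) = 0 at s ∈ {-4, -2, 0}; ∂psi/∂t = -6(t - 4)(t - 3) = 0 at t ∈ {3, 4}.
The Hessian is diagonal: diag(psi_ss, psi_tt). Second derivatives: psi_ss(-4)=32, psi_ss(-2)=-16, psi_ss(0)=32; psi_tt(3)=6, psi_tt(4)=-6.
Local minima occur where both diagonal entries positive: (-4, 3), (0, 3). Count: 2.

2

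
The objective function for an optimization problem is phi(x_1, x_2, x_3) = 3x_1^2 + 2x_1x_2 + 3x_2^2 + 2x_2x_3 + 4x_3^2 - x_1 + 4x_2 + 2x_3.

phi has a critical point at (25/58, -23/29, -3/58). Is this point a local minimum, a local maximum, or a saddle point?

local minimum

The Hessian is constant: H = [[6, 2, 0], [2, 6, 2], [0, 2, 8]].
Leading principal minors: Δ₁ = 6, Δ₂ = 32, Δ₃ = 232.
All leading minors are positive, so H is positive definite: a local minimum.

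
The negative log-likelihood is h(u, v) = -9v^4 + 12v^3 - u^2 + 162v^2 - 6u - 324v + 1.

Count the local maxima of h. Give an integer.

h separates as a function of u plus a function of v, so ∇h=0 decouples.
∂h/∂u = -2(u + 3) = 0 at u ∈ {-3}; ∂h/∂v = -36(v - 3)(v - 1)(v + 3) = 0 at v ∈ {-3, 1, 3}.
The Hessian is diagonal: diag(h_uu, h_vv). Second derivatives: h_uu(-3)=-2; h_vv(-3)=-864, h_vv(1)=288, h_vv(3)=-432.
Local maxima occur where both diagonal entries negative: (-3, -3), (-3, 3). Count: 2.

2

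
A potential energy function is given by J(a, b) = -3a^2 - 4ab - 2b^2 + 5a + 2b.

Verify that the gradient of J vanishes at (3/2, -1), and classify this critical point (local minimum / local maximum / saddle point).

local maximum

∇J = (-6a - 4b + 5, -4a - 4b + 2); substituting (3/2, -1) gives ∇J = (0, 0), so (3/2, -1) is indeed a critical point.
The Hessian of J is constant: H = [[-6, -4], [-4, -4]].
det(H) = (-6)·(-4) − (-4)² = 8.
det(H) > 0 and tr(H) = -10 < 0, so H is negative definite and the point is a local maximum.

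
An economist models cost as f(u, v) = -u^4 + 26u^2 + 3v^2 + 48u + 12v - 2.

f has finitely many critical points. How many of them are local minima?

f separates as a function of u plus a function of v, so ∇f=0 decouples.
∂f/∂u = -4(u - 4)(u + 1)(u + 3) = 0 at u ∈ {-3, -1, 4}; ∂f/∂v = 6(v + 2) = 0 at v ∈ {-2}.
The Hessian is diagonal: diag(f_uu, f_vv). Second derivatives: f_uu(-3)=-56, f_uu(-1)=40, f_uu(4)=-140; f_vv(-2)=6.
Local minima occur where both diagonal entries positive: (-1, -2). Count: 1.

1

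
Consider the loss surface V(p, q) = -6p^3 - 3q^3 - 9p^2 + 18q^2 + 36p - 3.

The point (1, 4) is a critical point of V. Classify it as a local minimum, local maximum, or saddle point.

local maximum

The mixed partial ∂²V/∂p∂q is 0, so the Hessian at any point is diag(V_pp, V_qq) = diag(-18(2p + 1), 18(-q + 2)).
At (1, 4): H = diag(-54, -36).
Both eigenvalues are negative, so H is negative definite: a local maximum.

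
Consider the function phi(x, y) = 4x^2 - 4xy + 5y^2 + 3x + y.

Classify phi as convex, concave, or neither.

phi is quadratic, so its Hessian is the constant matrix H = [[8, -4], [-4, 10]].
det(H) = 64, tr(H) = 18.
det(H) > 0 and tr(H) > 0, so H is positive definite everywhere: convex.

convex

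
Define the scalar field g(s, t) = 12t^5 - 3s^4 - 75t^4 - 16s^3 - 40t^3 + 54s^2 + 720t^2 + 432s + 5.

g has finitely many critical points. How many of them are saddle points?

6

g separates as a function of s plus a function of t, so ∇g=0 decouples.
∂g/∂s = -12(s - 3)(s + 3)(s + 4) = 0 at s ∈ {-4, -3, 3}; ∂g/∂t = 60t(t - 4)(t - 3)(t + 2) = 0 at t ∈ {-2, 0, 3, 4}.
The Hessian is diagonal: diag(g_ss, g_tt). Second derivatives: g_ss(-4)=-84, g_ss(-3)=72, g_ss(3)=-504; g_tt(-2)=-3600, g_tt(0)=1440, g_tt(3)=-900, g_tt(4)=1440.
Saddle points occur where the two diagonal entries have opposite signs: (-4, 0), (-4, 4), (-3, -2), (-3, 3), (3, 0), (3, 4). Count: 6.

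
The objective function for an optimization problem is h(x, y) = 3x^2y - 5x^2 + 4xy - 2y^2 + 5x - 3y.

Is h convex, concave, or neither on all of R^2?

The term 3x^2y is cubic, so the Hessian is not constant.
∂²h/∂x² = 6y - 10, which takes both signs as y varies (negative for sufficiently negative y). A diagonal entry of the Hessian changing sign means the Hessian is neither positive- nor negative-semidefinite on all of R^2.

neither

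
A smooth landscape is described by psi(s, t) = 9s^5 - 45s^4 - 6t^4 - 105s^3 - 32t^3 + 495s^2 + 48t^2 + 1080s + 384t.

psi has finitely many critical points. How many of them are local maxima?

psi separates as a function of s plus a function of t, so ∇psi=0 decouples.
∂psi/∂s = 45(s - 4)(s - 3)(s + 1)(s + 2) = 0 at s ∈ {-2, -1, 3, 4}; ∂psi/∂t = -24(t - 2)(t + 2)(t + 4) = 0 at t ∈ {-4, -2, 2}.
The Hessian is diagonal: diag(psi_ss, psi_tt). Second derivatives: psi_ss(-2)=-1350, psi_ss(-1)=900, psi_ss(3)=-900, psi_ss(4)=1350; psi_tt(-4)=-288, psi_tt(-2)=192, psi_tt(2)=-576.
Local maxima occur where both diagonal entries negative: (-2, -4), (-2, 2), (3, -4), (3, 2). Count: 4.

4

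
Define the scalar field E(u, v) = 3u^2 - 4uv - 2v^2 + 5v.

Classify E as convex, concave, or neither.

E is quadratic, so its Hessian is the constant matrix H = [[6, -4], [-4, -4]].
det(H) = -40, tr(H) = 2.
det(H) < 0, so H is indefinite: neither convex nor concave.

neither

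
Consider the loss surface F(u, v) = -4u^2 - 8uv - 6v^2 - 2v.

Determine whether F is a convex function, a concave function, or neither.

concave

F is quadratic, so its Hessian is the constant matrix H = [[-8, -8], [-8, -12]].
det(H) = 32, tr(H) = -20.
det(H) > 0 and tr(H) < 0, so H is negative definite everywhere: concave.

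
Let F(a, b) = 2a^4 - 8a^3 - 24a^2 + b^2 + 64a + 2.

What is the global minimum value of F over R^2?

-126

F(a,b) separates as P(a) + Q(b) + 2, so its minimum is min P + min Q + 2.
P'(a) = 8(a - 4)(a - 1)(a + 2) vanishes at a ∈ {-2, 1, 4}; Q'(b) = 2b vanishes at b ∈ {0}.
Local minima of P (where P''>0): P(-2)=-128, P(4)=-128. Local minima of Q: Q(0)=0.
So the global minimum of F is P(-2) + Q(0) + 2 = -128 + 0 + 2 = -126, attained at (-2, 0).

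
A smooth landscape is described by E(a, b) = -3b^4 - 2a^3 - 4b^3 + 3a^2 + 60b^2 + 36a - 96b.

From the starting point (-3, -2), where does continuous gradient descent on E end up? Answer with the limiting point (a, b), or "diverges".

(-2, 1)

E is separable, so gradient descent decouples: a follows -∂E/∂a, b follows -∂E/∂b.
∂E/∂a = -6(a - 3)(a + 2); at a=-3 this is -36, so a increases.
∂E/∂b = -12(b - 2)(b - 1)(b + 4); at b=-2 this is -288, so b increases.
a converges to its nearest critical value -2 (a local min of the a-part); b converges to 1. The iterate converges to (-2, 1).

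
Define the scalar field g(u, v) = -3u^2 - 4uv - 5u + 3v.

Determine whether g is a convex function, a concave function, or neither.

neither

g is quadratic, so its Hessian is the constant matrix H = [[-6, -4], [-4, 0]].
det(H) = -16, tr(H) = -6.
det(H) < 0, so H is indefinite: neither convex nor concave.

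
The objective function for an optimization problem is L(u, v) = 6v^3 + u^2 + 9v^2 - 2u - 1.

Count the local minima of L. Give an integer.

1

L separates as a function of u plus a function of v, so ∇L=0 decouples.
∂L/∂u = 2(u - 1) = 0 at u ∈ {1}; ∂L/∂v = 18v(v + 1) = 0 at v ∈ {-1, 0}.
The Hessian is diagonal: diag(L_uu, L_vv). Second derivatives: L_uu(1)=2; L_vv(-1)=-18, L_vv(0)=18.
Local minima occur where both diagonal entries positive: (1, 0). Count: 1.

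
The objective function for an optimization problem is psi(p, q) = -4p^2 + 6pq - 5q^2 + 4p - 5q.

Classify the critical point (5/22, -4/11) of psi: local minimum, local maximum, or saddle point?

The Hessian of psi is constant: H = [[-8, 6], [6, -10]].
det(H) = (-8)·(-10) − 6² = 44.
det(H) > 0 and tr(H) = -18 < 0, so H is negative definite and the point is a local maximum.

local maximum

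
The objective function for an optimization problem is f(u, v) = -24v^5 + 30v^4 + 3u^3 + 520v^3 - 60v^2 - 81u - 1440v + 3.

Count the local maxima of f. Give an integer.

f separates as a function of u plus a function of v, so ∇f=0 decouples.
∂f/∂u = 9(u - 3)(u + 3) = 0 at u ∈ {-3, 3}; ∂f/∂v = -120(v - 4)(v - 1)(v + 1)(v + 3) = 0 at v ∈ {-3, -1, 1, 4}.
The Hessian is diagonal: diag(f_uu, f_vv). Second derivatives: f_uu(-3)=-54, f_uu(3)=54; f_vv(-3)=6720, f_vv(-1)=-2400, f_vv(1)=2880, f_vv(4)=-12600.
Local maxima occur where both diagonal entries negative: (-3, -1), (-3, 4). Count: 2.

2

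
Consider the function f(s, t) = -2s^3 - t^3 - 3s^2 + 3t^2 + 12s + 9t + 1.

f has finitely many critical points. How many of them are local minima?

f separates as a function of s plus a function of t, so ∇f=0 decouples.
∂f/∂s = -6(s - 1)(s + 2) = 0 at s ∈ {-2, 1}; ∂f/∂t = -3(t - 3)(t + 1) = 0 at t ∈ {-1, 3}.
The Hessian is diagonal: diag(f_ss, f_tt). Second derivatives: f_ss(-2)=18, f_ss(1)=-18; f_tt(-1)=12, f_tt(3)=-12.
Local minima occur where both diagonal entries positive: (-2, -1). Count: 1.

1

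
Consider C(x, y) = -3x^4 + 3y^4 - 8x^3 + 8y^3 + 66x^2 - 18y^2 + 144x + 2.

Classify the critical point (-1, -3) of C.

The mixed partial ∂²C/∂x∂y is 0, so the Hessian at any point is diag(C_xx, C_yy) = diag(12(-3x^2 - 4x + 11), 12(3y^2 + 4y - 3)).
At (-1, -3): H = diag(144, 144).
Both eigenvalues are positive, so H is positive definite: a local minimum.

local minimum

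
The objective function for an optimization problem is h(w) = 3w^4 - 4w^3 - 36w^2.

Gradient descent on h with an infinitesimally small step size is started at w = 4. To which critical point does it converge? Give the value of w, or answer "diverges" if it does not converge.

h'(w) = 12w(w - 3)(w + 2), so h'(4) = 288.
Gradient descent moves in the -h' direction, i.e. w is decreasing.
The nearest critical point in that direction is w = 3, where h'' = 180 > 0 (a local minimum). The iterate converges there.

3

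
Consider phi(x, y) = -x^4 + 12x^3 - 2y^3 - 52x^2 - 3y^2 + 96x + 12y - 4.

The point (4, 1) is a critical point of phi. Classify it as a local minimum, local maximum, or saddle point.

local maximum

The mixed partial ∂²phi/∂x∂y is 0, so the Hessian at any point is diag(phi_xx, phi_yy) = diag(4(-3x^2 + 18x - 26), -6(2y + 1)).
At (4, 1): H = diag(-8, -18).
Both eigenvalues are negative, so H is negative definite: a local maximum.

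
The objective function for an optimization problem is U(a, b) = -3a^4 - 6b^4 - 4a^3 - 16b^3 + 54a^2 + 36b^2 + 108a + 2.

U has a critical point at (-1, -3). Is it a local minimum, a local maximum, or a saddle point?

The mixed partial ∂²U/∂a∂b is 0, so the Hessian at any point is diag(U_aa, U_bb) = diag(12(-3a^2 - 2a + 9), 24(-3b^2 - 4b + 3)).
At (-1, -3): H = diag(96, -288).
The eigenvalues have opposite signs, so H is indefinite: a saddle point.

saddle point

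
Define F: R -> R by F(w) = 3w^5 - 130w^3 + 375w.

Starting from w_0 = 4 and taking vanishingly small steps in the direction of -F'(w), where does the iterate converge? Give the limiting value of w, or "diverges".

5

F'(w) = 15(w - 5)(w - 1)(w + 1)(w + 5), so F'(4) = -2025.
Gradient descent moves in the -F' direction, i.e. w is increasing.
The nearest critical point in that direction is w = 5, where F'' = 3600 > 0 (a local minimum). The iterate converges there.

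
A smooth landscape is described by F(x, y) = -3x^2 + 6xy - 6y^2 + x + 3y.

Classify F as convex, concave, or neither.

F is quadratic, so its Hessian is the constant matrix H = [[-6, 6], [6, -12]].
det(H) = 36, tr(H) = -18.
det(H) > 0 and tr(H) < 0, so H is negative definite everywhere: concave.

concave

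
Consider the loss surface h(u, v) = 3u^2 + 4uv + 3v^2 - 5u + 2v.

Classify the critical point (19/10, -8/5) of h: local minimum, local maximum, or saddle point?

local minimum

The Hessian of h is constant: H = [[6, 4], [4, 6]].
det(H) = 6·6 − 4² = 20.
det(H) > 0 and tr(H) = 12 > 0, so H is positive definite and the point is a local minimum.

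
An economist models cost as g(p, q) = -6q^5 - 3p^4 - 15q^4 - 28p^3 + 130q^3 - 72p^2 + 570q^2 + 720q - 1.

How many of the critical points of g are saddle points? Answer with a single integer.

6

g separates as a function of p plus a function of q, so ∇g=0 decouples.
∂g/∂p = -12p(p + 3)(p + 4) = 0 at p ∈ {-4, -3, 0}; ∂g/∂q = -30(q - 4)(q + 1)(q + 2)(q + 3) = 0 at q ∈ {-3, -2, -1, 4}.
The Hessian is diagonal: diag(g_pp, g_qq). Second derivatives: g_pp(-4)=-48, g_pp(-3)=36, g_pp(0)=-144; g_qq(-3)=420, g_qq(-2)=-180, g_qq(-1)=300, g_qq(4)=-6300.
Saddle points occur where the two diagonal entries have opposite signs: (-4, -3), (-4, -1), (-3, -2), (-3, 4), (0, -3), (0, -1). Count: 6.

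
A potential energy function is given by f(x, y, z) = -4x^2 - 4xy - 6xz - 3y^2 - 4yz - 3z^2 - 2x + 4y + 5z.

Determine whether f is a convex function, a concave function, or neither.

f is quadratic, so its Hessian is the constant matrix H = [[-8, -4, -6], [-4, -6, -4], [-6, -4, -6]].
Leading principal minors: -8, 32, -40.
Signs alternate −, +, − ⇒ H ≺ 0 ⇒ concave.

concave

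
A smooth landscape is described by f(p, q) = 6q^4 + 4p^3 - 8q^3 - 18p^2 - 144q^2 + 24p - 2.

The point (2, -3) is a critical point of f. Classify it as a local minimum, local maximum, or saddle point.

local minimum

The mixed partial ∂²f/∂p∂q is 0, so the Hessian at any point is diag(f_pp, f_qq) = diag(12(2p - 3), 24(3q^2 - 2q - 12)).
At (2, -3): H = diag(12, 504).
Both eigenvalues are positive, so H is positive definite: a local minimum.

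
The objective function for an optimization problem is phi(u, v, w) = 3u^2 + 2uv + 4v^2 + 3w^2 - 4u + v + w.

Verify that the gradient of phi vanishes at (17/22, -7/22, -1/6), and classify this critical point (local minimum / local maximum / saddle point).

local minimum

∇phi = (6u + 2v - 4, 2u + 8v + 1, 6w + 1); substituting (17/22, -7/22, -1/6) gives ∇phi = (0, 0, 0), so (17/22, -7/22, -1/6) is indeed a critical point.
The Hessian is constant: H = [[6, 2, 0], [2, 8, 0], [0, 0, 6]].
Leading principal minors: Δ₁ = 6, Δ₂ = 44, Δ₃ = 264.
All leading minors are positive, so H is positive definite: a local minimum.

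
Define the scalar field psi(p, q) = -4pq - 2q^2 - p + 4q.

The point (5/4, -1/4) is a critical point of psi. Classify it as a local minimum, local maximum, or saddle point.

The Hessian of psi is constant: H = [[0, -4], [-4, -4]].
det(H) = 0·(-4) − (-4)² = -16.
Since det(H) < 0, H is indefinite and the critical point is a saddle point.

saddle point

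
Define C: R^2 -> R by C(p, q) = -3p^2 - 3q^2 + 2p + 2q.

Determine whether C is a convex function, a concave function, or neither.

concave

C is quadratic, so its Hessian is the constant matrix H = [[-6, 0], [0, -6]].
det(H) = 36, tr(H) = -12.
det(H) > 0 and tr(H) < 0, so H is negative definite everywhere: concave.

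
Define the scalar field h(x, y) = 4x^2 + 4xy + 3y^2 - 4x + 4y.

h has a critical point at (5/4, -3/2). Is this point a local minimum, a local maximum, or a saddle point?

The Hessian of h is constant: H = [[8, 4], [4, 6]].
det(H) = 8·6 − 4² = 32.
det(H) > 0 and tr(H) = 14 > 0, so H is positive definite and the point is a local minimum.

local minimum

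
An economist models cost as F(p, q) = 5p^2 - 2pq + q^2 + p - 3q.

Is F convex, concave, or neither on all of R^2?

convex

F is quadratic, so its Hessian is the constant matrix H = [[10, -2], [-2, 2]].
det(H) = 16, tr(H) = 12.
det(H) > 0 and tr(H) > 0, so H is positive definite everywhere: convex.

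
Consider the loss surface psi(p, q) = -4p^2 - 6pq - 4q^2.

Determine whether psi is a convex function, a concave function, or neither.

psi is quadratic, so its Hessian is the constant matrix H = [[-8, -6], [-6, -8]].
det(H) = 28, tr(H) = -16.
det(H) > 0 and tr(H) < 0, so H is negative definite everywhere: concave.

concave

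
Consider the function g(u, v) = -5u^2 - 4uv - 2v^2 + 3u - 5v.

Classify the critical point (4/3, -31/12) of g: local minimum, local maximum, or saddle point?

local maximum

The Hessian of g is constant: H = [[-10, -4], [-4, -4]].
det(H) = (-10)·(-4) − (-4)² = 24.
det(H) > 0 and tr(H) = -14 < 0, so H is negative definite and the point is a local maximum.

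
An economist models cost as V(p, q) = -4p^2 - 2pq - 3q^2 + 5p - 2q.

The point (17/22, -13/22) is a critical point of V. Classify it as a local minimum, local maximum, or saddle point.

local maximum

The Hessian of V is constant: H = [[-8, -2], [-2, -6]].
det(H) = (-8)·(-6) − (-2)² = 44.
det(H) > 0 and tr(H) = -14 < 0, so H is negative definite and the point is a local maximum.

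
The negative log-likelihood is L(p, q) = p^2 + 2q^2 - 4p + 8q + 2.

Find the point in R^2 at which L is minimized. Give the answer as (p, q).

(2, -2)

L(p,q) separates as A(p) + B(q) + 2, so its minimum is min A + min B + 2.
A'(p) = 2p - 4 vanishes at p ∈ {2}; B'(q) = 4q + 8 vanishes at q ∈ {-2}.
Local minima of A (where A''>0): A(2)=-4. Local minima of B: B(-2)=-8.
So the global minimum of L is A(2) + B(-2) + 2 = -4 − 8 + 2 = -10, attained at (2, -2).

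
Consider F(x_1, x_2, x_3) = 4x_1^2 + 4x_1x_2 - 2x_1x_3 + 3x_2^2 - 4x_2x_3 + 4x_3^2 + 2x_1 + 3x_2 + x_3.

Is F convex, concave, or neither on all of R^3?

convex

F is quadratic, so its Hessian is the constant matrix H = [[8, 4, -2], [4, 6, -4], [-2, -4, 8]].
Leading principal minors: 8, 32, 168.
All positive ⇒ H ≻ 0 ⇒ convex.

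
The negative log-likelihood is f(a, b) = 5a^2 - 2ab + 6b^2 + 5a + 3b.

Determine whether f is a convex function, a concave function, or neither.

f is quadratic, so its Hessian is the constant matrix H = [[10, -2], [-2, 12]].
det(H) = 116, tr(H) = 22.
det(H) > 0 and tr(H) > 0, so H is positive definite everywhere: convex.

convex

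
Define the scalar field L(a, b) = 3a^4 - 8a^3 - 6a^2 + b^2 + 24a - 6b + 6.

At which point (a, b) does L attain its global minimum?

(-1, 3)

L(a,b) separates as P(a) + Q(b) + 6, so its minimum is min P + min Q + 6.
P'(a) = 12(a - 2)(a - 1)(a + 1) vanishes at a ∈ {-1, 1, 2}; Q'(b) = 2b - 6 vanishes at b ∈ {3}.
Local minima of P (where P''>0): P(-1)=-19, P(2)=8. Local minima of Q: Q(3)=-9.
So the global minimum of L is P(-1) + Q(3) + 6 = -19 − 9 + 6 = -22, attained at (-1, 3).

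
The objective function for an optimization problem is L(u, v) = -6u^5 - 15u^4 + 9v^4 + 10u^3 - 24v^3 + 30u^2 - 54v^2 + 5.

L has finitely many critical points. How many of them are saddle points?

6

L separates as a function of u plus a function of v, so ∇L=0 decouples.
∂L/∂u = -30u(u - 1)(u + 1)(u + 2) = 0 at u ∈ {-2, -1, 0, 1}; ∂L/∂v = 36v(v - 3)(v + 1) = 0 at v ∈ {-1, 0, 3}.
The Hessian is diagonal: diag(L_uu, L_vv). Second derivatives: L_uu(-2)=180, L_uu(-1)=-60, L_uu(0)=60, L_uu(1)=-180; L_vv(-1)=144, L_vv(0)=-108, L_vv(3)=432.
Saddle points occur where the two diagonal entries have opposite signs: (-2, 0), (-1, -1), (-1, 3), (0, 0), (1, -1), (1, 3). Count: 6.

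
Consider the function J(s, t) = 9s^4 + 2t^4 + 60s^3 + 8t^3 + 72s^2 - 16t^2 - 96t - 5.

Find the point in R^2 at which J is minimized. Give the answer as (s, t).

(-4, 2)

J(s,t) separates as P(s) + Q(t) − 5, so its minimum is min P + min Q − 5.
P'(s) = 36s(s + 1)(s + 4) vanishes at s ∈ {-4, -1, 0}; Q'(t) = 8(t - 2)(t + 2)(t + 3) vanishes at t ∈ {-3, -2, 2}.
Local minima of P (where P''>0): P(-4)=-384, P(0)=0. Local minima of Q: Q(-3)=90, Q(2)=-160.
So the global minimum of J is P(-4) + Q(2) − 5 = -384 − 160 − 5 = -549, attained at (-4, 2).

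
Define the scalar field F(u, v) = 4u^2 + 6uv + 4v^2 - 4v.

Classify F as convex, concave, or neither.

F is quadratic, so its Hessian is the constant matrix H = [[8, 6], [6, 8]].
det(H) = 28, tr(H) = 16.
det(H) > 0 and tr(H) > 0, so H is positive definite everywhere: convex.

convex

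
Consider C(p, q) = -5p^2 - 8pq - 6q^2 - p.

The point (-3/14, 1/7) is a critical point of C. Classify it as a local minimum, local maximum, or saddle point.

local maximum

The Hessian of C is constant: H = [[-10, -8], [-8, -12]].
det(H) = (-10)·(-12) − (-8)² = 56.
det(H) > 0 and tr(H) = -22 < 0, so H is negative definite and the point is a local maximum.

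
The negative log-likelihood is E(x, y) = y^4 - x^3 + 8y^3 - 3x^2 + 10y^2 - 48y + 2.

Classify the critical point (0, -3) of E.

local maximum

The mixed partial ∂²E/∂x∂y is 0, so the Hessian at any point is diag(E_xx, E_yy) = diag(-6(x + 1), 4(3y^2 + 12y + 5)).
At (0, -3): H = diag(-6, -16).
Both eigenvalues are negative, so H is negative definite: a local maximum.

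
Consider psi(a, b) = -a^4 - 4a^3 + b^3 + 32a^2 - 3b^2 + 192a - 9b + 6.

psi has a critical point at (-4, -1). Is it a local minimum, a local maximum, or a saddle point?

local maximum

The mixed partial ∂²psi/∂a∂b is 0, so the Hessian at any point is diag(psi_aa, psi_bb) = diag(4(-3a^2 - 6a + 16), 6(b - 1)).
At (-4, -1): H = diag(-32, -12).
Both eigenvalues are negative, so H is negative definite: a local maximum.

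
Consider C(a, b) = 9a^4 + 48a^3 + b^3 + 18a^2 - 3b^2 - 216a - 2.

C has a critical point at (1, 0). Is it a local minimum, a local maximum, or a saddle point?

The mixed partial ∂²C/∂a∂b is 0, so the Hessian at any point is diag(C_aa, C_bb) = diag(36(3a^2 + 8a + 1), 6(b - 1)).
At (1, 0): H = diag(432, -6).
The eigenvalues have opposite signs, so H is indefinite: a saddle point.

saddle point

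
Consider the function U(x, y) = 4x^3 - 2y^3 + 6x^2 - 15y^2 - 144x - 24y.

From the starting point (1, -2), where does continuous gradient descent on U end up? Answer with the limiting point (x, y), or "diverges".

U is separable, so gradient descent decouples: x follows -∂U/∂x, y follows -∂U/∂y.
∂U/∂x = 12(x - 3)(x + 4); at x=1 this is -120, so x increases.
∂U/∂y = -6(y + 1)(y + 4); at y=-2 this is 12, so y decreases.
x converges to its nearest critical value 3 (a local min of the x-part); y converges to -4. The iterate converges to (3, -4).

(3, -4)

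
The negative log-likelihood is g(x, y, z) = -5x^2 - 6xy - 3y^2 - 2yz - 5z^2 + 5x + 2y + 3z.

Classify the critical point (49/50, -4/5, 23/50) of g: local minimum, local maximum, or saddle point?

local maximum

The Hessian is constant: H = [[-10, -6, 0], [-6, -6, -2], [0, -2, -10]].
Leading principal minors: Δ₁ = -10, Δ₂ = 24, Δ₃ = -200.
The minors alternate sign starting negative (−, +, −), so H is negative definite: a local maximum.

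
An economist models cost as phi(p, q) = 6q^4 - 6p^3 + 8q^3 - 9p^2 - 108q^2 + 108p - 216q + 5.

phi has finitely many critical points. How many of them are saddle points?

phi separates as a function of p plus a function of q, so ∇phi=0 decouples.
∂phi/∂p = -18(p - 2)(p + 3) = 0 at p ∈ {-3, 2}; ∂phi/∂q = 24(q - 3)(q + 1)(q + 3) = 0 at q ∈ {-3, -1, 3}.
The Hessian is diagonal: diag(phi_pp, phi_qq). Second derivatives: phi_pp(-3)=90, phi_pp(2)=-90; phi_qq(-3)=288, phi_qq(-1)=-192, phi_qq(3)=576.
Saddle points occur where the two diagonal entries have opposite signs: (-3, -1), (2, -3), (2, 3). Count: 3.

3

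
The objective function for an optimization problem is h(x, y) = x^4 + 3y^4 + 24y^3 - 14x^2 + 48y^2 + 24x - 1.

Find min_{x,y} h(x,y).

-118

h(x,y) separates as P(x) + Q(y) − 1, so its minimum is min P + min Q − 1.
P'(x) = 4(x - 2)(x - 1)(x + 3) vanishes at x ∈ {-3, 1, 2}; Q'(y) = 12y(y + 2)(y + 4) vanishes at y ∈ {-4, -2, 0}.
Local minima of P (where P''>0): P(-3)=-117, P(2)=8. Local minima of Q: Q(-4)=0, Q(0)=0.
So the global minimum of h is P(-3) + Q(-4) − 1 = -117 + 0 − 1 = -118, attained at (-3, -4).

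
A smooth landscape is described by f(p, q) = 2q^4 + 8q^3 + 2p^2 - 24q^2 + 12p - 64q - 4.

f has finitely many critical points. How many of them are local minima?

2

f separates as a function of p plus a function of q, so ∇f=0 decouples.
∂f/∂p = 4(p + 3) = 0 at p ∈ {-3}; ∂f/∂q = 8(q - 2)(q + 1)(q + 4) = 0 at q ∈ {-4, -1, 2}.
The Hessian is diagonal: diag(f_pp, f_qq). Second derivatives: f_pp(-3)=4; f_qq(-4)=144, f_qq(-1)=-72, f_qq(2)=144.
Local minima occur where both diagonal entries positive: (-3, -4), (-3, 2). Count: 2.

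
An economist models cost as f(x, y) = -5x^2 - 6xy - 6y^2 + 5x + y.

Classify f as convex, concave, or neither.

f is quadratic, so its Hessian is the constant matrix H = [[-10, -6], [-6, -12]].
det(H) = 84, tr(H) = -22.
det(H) > 0 and tr(H) < 0, so H is negative definite everywhere: concave.

concave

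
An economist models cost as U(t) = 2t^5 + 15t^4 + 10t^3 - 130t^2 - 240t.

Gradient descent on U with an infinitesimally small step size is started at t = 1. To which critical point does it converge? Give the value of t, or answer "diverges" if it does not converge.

U'(t) = 10(t - 2)(t + 1)(t + 3)(t + 4), so U'(1) = -400.
Gradient descent moves in the -U' direction, i.e. t is increasing.
The nearest critical point in that direction is t = 2, where U'' = 900 > 0 (a local minimum). The iterate converges there.

2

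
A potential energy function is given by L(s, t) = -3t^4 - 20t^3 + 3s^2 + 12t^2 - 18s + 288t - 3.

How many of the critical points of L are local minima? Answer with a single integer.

1

L separates as a function of s plus a function of t, so ∇L=0 decouples.
∂L/∂s = 6(s - 3) = 0 at s ∈ {3}; ∂L/∂t = -12(t - 2)(t + 3)(t + 4) = 0 at t ∈ {-4, -3, 2}.
The Hessian is diagonal: diag(L_ss, L_tt). Second derivatives: L_ss(3)=6; L_tt(-4)=-72, L_tt(-3)=60, L_tt(2)=-360.
Local minima occur where both diagonal entries positive: (3, -3). Count: 1.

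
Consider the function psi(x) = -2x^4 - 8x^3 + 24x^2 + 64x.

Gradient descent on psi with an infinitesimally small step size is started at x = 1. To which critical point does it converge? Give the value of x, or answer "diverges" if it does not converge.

-1

psi'(x) = -8(x - 2)(x + 1)(x + 4), so psi'(1) = 80.
Gradient descent moves in the -psi' direction, i.e. x is decreasing.
The nearest critical point in that direction is x = -1, where psi'' = 72 > 0 (a local minimum). The iterate converges there.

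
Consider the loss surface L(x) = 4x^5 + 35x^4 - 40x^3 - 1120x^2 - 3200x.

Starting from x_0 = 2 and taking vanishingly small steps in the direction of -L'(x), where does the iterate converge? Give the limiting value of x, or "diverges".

L'(x) = 20(x - 4)(x + 2)(x + 4)(x + 5), so L'(2) = -6720.
Gradient descent moves in the -L' direction, i.e. x is increasing.
The nearest critical point in that direction is x = 4, where L'' = 8640 > 0 (a local minimum). The iterate converges there.

4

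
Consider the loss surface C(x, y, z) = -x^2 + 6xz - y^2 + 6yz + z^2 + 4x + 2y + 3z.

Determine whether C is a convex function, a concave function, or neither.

neither

C is quadratic, so its Hessian is the constant matrix H = [[-2, 0, 6], [0, -2, 6], [6, 6, 2]].
Leading principal minors: -2, 4, 152.
Neither pattern holds ⇒ H is indefinite ⇒ neither convex nor concave.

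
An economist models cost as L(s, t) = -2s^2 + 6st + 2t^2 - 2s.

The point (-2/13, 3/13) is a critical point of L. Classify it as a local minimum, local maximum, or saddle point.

saddle point

The Hessian of L is constant: H = [[-4, 6], [6, 4]].
det(H) = (-4)·4 − 6² = -52.
Since det(H) < 0, H is indefinite and the critical point is a saddle point.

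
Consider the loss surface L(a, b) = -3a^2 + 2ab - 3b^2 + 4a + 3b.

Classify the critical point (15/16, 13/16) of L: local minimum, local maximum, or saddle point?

local maximum

The Hessian of L is constant: H = [[-6, 2], [2, -6]].
det(H) = (-6)·(-6) − 2² = 32.
det(H) > 0 and tr(H) = -12 < 0, so H is negative definite and the point is a local maximum.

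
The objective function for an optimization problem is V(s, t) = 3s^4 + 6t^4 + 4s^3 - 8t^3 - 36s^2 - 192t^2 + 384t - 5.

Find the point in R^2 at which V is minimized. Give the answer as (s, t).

(-3, -4)

V(s,t) separates as P(s) + Q(t) − 5, so its minimum is min P + min Q − 5.
P'(s) = 12s(s - 2)(s + 3) vanishes at s ∈ {-3, 0, 2}; Q'(t) = 24(t - 4)(t - 1)(t + 4) vanishes at t ∈ {-4, 1, 4}.
Local minima of P (where P''>0): P(-3)=-189, P(2)=-64. Local minima of Q: Q(-4)=-2560, Q(4)=-512.
So the global minimum of V is P(-3) + Q(-4) − 5 = -189 − 2560 − 5 = -2754, attained at (-3, -4).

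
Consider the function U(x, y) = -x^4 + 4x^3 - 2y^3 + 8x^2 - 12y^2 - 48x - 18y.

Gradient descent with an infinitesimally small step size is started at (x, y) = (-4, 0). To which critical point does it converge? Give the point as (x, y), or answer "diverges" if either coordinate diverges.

diverges

U is separable, so gradient descent decouples: x follows -∂U/∂x, y follows -∂U/∂y.
∂U/∂x = -4(x - 3)(x - 2)(x + 2); at x=-4 this is 336, so x decreases.
∂U/∂y = -6(y + 1)(y + 3); at y=0 this is -18, so y increases.
The x-coordinate has no critical point in that direction and runs off to infinity.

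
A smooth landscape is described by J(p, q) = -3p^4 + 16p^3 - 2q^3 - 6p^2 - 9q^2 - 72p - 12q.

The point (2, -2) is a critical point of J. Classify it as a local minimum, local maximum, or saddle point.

The mixed partial ∂²J/∂p∂q is 0, so the Hessian at any point is diag(J_pp, J_qq) = diag(12(-3p^2 + 8p - 1), -6(2q + 3)).
At (2, -2): H = diag(36, 6).
Both eigenvalues are positive, so H is positive definite: a local minimum.

local minimum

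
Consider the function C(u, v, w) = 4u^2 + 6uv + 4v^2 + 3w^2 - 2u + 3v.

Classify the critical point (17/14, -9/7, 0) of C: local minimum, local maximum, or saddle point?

local minimum

The Hessian is constant: H = [[8, 6, 0], [6, 8, 0], [0, 0, 6]].
Leading principal minors: Δ₁ = 8, Δ₂ = 28, Δ₃ = 168.
All leading minors are positive, so H is positive definite: a local minimum.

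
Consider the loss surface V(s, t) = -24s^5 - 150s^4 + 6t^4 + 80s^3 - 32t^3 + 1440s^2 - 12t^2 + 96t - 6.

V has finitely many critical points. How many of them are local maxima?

2

V separates as a function of s plus a function of t, so ∇V=0 decouples.
∂V/∂s = -120s(s - 2)(s + 3)(s + 4) = 0 at s ∈ {-4, -3, 0, 2}; ∂V/∂t = 24(t - 4)(t - 1)(t + 1) = 0 at t ∈ {-1, 1, 4}.
The Hessian is diagonal: diag(V_ss, V_tt). Second derivatives: V_ss(-4)=2880, V_ss(-3)=-1800, V_ss(0)=2880, V_ss(2)=-7200; V_tt(-1)=240, V_tt(1)=-144, V_tt(4)=360.
Local maxima occur where both diagonal entries negative: (-3, 1), (2, 1). Count: 2.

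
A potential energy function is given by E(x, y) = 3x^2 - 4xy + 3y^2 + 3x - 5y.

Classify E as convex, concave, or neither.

E is quadratic, so its Hessian is the constant matrix H = [[6, -4], [-4, 6]].
det(H) = 20, tr(H) = 12.
det(H) > 0 and tr(H) > 0, so H is positive definite everywhere: convex.

convex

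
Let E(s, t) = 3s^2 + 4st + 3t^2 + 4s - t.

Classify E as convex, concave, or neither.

convex

E is quadratic, so its Hessian is the constant matrix H = [[6, 4], [4, 6]].
det(H) = 20, tr(H) = 12.
det(H) > 0 and tr(H) > 0, so H is positive definite everywhere: convex.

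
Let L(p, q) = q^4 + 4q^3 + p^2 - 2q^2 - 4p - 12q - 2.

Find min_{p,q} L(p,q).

-15

L(p,q) separates as A(p) + B(q) − 2, so its minimum is min A + min B − 2.
A'(p) = 2p - 4 vanishes at p ∈ {2}; B'(q) = 4(q - 1)(q + 1)(q + 3) vanishes at q ∈ {-3, -1, 1}.
Local minima of A (where A''>0): A(2)=-4. Local minima of B: B(-3)=-9, B(1)=-9.
So the global minimum of L is A(2) + B(-3) − 2 = -4 − 9 − 2 = -15, attained at (2, -3).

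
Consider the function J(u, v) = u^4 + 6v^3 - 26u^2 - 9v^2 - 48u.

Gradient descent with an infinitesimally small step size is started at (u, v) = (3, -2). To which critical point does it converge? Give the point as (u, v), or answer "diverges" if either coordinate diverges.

diverges

J is separable, so gradient descent decouples: u follows -∂J/∂u, v follows -∂J/∂v.
∂J/∂u = 4(u - 4)(u + 1)(u + 3); at u=3 this is -96, so u increases.
∂J/∂v = 18v(v - 1); at v=-2 this is 108, so v decreases.
The v-coordinate has no critical point in that direction and runs off to infinity.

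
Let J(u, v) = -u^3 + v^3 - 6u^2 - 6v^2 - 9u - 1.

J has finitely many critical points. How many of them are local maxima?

1

J separates as a function of u plus a function of v, so ∇J=0 decouples.
∂J/∂u = -3(u + 1)(u + 3) = 0 at u ∈ {-3, -1}; ∂J/∂v = 3v(v - 4) = 0 at v ∈ {0, 4}.
The Hessian is diagonal: diag(J_uu, J_vv). Second derivatives: J_uu(-3)=6, J_uu(-1)=-6; J_vv(0)=-12, J_vv(4)=12.
Local maxima occur where both diagonal entries negative: (-1, 0). Count: 1.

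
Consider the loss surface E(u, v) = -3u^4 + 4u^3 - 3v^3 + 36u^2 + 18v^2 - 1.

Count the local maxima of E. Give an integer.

2

E separates as a function of u plus a function of v, so ∇E=0 decouples.
∂E/∂u = -12u(u - 3)(u + 2) = 0 at u ∈ {-2, 0, 3}; ∂E/∂v = -9v(v - 4) = 0 at v ∈ {0, 4}.
The Hessian is diagonal: diag(E_uu, E_vv). Second derivatives: E_uu(-2)=-120, E_uu(0)=72, E_uu(3)=-180; E_vv(0)=36, E_vv(4)=-36.
Local maxima occur where both diagonal entries negative: (-2, 4), (3, 4). Count: 2.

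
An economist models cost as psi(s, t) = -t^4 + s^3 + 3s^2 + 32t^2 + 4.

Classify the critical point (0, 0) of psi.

local minimum

The mixed partial ∂²psi/∂s∂t is 0, so the Hessian at any point is diag(psi_ss, psi_tt) = diag(6(s + 1), 4(-3t^2 + 16)).
At (0, 0): H = diag(6, 64).
Both eigenvalues are positive, so H is positive definite: a local minimum.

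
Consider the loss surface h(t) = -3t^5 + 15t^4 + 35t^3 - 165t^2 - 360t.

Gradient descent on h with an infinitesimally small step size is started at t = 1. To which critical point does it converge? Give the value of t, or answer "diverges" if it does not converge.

3

h'(t) = -15(t - 4)(t - 3)(t + 1)(t + 2), so h'(1) = -540.
Gradient descent moves in the -h' direction, i.e. t is increasing.
The nearest critical point in that direction is t = 3, where h'' = 300 > 0 (a local minimum). The iterate converges there.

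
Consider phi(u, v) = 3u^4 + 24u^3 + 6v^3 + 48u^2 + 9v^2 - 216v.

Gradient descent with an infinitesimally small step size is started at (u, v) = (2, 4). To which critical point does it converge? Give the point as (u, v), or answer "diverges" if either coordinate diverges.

phi is separable, so gradient descent decouples: u follows -∂phi/∂u, v follows -∂phi/∂v.
∂phi/∂u = 12u(u + 2)(u + 4); at u=2 this is 576, so u decreases.
∂phi/∂v = 18(v - 3)(v + 4); at v=4 this is 144, so v decreases.
u converges to its nearest critical value 0 (a local min of the u-part); v converges to 3. The iterate converges to (0, 3).

(0, 3)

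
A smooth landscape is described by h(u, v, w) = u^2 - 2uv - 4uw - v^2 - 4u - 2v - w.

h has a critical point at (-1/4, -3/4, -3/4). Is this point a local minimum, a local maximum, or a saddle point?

The Hessian is constant: H = [[2, -2, -4], [-2, -2, 0], [-4, 0, 0]].
Leading principal minors: Δ₁ = 2, Δ₂ = -8, Δ₃ = 32.
The minors fit neither the all-positive nor the alternating-sign pattern, so H is indefinite: a saddle point.

saddle point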